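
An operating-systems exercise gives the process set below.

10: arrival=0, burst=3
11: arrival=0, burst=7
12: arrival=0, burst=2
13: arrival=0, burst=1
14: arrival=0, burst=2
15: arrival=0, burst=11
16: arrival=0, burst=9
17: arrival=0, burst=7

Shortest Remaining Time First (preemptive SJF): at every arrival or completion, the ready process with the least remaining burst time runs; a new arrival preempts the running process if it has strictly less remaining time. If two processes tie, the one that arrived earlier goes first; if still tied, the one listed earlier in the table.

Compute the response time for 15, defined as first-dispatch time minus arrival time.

31

Timeline: | 13 0-1 | 12 1-3 | 14 3-5 | 10 5-8 | 11 8-15 | 17 15-22 | 16 22-31 | 15 31-42 |
Completion: 10=8  11=15  12=3  13=1  14=5  15=42  16=31  17=22
Response(15) = first start − arrival = 31 − 0 = 31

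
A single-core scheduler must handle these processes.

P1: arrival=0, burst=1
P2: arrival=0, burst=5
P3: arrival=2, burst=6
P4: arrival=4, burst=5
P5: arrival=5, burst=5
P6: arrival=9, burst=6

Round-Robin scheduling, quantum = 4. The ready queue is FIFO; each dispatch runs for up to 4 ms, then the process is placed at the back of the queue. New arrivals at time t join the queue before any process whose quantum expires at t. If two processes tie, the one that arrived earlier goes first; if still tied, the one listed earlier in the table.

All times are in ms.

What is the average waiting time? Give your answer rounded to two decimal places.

Timeline: | P1 0-1 | P2 1-5 | P3 5-9 | P4 9-13 | P5 13-17 | P2 17-18 | P6 18-22 | P3 22-24 | P4 24-25 | P5 25-26 | P6 26-28 |
Completion: P1=1  P2=18  P3=24  P4=25  P5=26  P6=28
Turnaround (C−A): P1=1  P2=18  P3=22  P4=21  P5=21  P6=19
Waiting times: P1=0, P2=13, P3=16, P4=16, P5=16, P6=13
Average waiting = (0+13+16+16+16+13) / 6 = 74/6 = 12.33

12.33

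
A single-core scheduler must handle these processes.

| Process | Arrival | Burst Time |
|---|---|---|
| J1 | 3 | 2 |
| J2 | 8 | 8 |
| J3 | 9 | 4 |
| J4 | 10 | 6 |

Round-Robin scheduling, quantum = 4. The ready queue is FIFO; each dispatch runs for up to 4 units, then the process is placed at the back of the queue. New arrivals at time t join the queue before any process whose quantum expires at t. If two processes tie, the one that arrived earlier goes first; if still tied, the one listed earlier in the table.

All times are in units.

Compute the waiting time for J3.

3

Schedule: | idle 0-3 | J1 3-5 | idle 5-8 | J2 8-12 | J3 12-16 | J4 16-20 | J2 20-24 | J4 24-26 |
Completion: J1=5  J2=24  J3=16  J4=26
Turnaround (C−A): J1=2  J2=16  J3=7  J4=16
Waiting(J3) = turnaround − burst = 7 − 4 = 3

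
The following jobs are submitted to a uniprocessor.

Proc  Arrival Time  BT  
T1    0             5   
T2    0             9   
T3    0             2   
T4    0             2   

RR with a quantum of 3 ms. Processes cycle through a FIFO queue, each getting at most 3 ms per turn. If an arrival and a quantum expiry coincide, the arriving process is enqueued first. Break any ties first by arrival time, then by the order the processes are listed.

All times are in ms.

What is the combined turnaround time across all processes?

Gantt: | T1 0-3 | T2 3-6 | T3 6-8 | T4 8-10 | T1 10-12 | T2 12-18 |
Completion: T1=12  T2=18  T3=8  T4=10
Turnaround (C−A): T1=12  T2=18  T3=8  T4=10
Turnaround = completion − arrival: T1=12, T2=18, T3=8, T4=10
Total turnaround = 12 + 18 + 8 + 10 = 48

48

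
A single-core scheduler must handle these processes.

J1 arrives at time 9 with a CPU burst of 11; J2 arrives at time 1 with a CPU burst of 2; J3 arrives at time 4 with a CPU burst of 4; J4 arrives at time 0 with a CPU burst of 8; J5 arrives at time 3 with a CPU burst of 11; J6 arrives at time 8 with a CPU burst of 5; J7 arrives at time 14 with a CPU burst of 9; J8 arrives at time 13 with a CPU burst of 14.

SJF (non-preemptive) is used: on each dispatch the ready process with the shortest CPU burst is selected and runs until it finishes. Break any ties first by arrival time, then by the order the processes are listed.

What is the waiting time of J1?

Timeline: | J4 0-8 | J2 8-10 | J3 10-14 | J6 14-19 | J7 19-28 | J5 28-39 | J1 39-50 | J8 50-64 |
Completion: J1=50  J2=10  J3=14  J4=8  J5=39  J6=19  J7=28  J8=64
Waiting(J1) = turnaround − burst = 41 − 11 = 30

30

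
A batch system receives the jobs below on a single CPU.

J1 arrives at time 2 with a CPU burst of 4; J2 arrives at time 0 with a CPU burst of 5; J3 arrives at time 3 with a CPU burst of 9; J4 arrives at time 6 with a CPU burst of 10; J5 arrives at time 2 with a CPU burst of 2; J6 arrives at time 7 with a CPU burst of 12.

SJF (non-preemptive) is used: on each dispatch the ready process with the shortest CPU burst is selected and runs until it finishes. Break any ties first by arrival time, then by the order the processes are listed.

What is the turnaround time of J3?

Gantt: | J2 0-5 | J5 5-7 | J1 7-11 | J3 11-20 | J4 20-30 | J6 30-42 |
Completion: J1=11  J2=5  J3=20  J4=30  J5=7  J6=42
Turnaround (C−A): J1=9  J2=5  J3=17  J4=24  J5=5  J6=35
Turnaround(J3) = completion − arrival = 20 − 3 = 17

17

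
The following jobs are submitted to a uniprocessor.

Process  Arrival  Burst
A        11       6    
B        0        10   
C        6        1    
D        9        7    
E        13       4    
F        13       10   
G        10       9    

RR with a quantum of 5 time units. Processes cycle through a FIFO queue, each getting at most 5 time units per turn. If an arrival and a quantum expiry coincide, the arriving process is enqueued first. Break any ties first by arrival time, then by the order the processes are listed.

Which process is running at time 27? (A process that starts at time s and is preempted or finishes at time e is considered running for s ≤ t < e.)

Schedule: | B 0-10 | C 10-11 | D 11-16 | G 16-21 | A 21-26 | E 26-30 | F 30-35 | D 35-37 | G 37-41 | A 41-42 | F 42-47 |
Completion: A=42  B=10  C=11  D=37  E=30  F=47  G=41
Turnaround (C−A): A=31  B=10  C=5  D=28  E=17  F=34  G=31

E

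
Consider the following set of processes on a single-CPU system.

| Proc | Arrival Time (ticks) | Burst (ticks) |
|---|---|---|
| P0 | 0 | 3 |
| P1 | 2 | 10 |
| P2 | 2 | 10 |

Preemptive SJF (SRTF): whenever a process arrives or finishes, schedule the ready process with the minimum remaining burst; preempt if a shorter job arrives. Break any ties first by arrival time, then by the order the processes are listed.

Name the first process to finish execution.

P0

Timeline: | P0 0-3 | P1 3-13 | P2 13-23 |
Completion: P0=3  P1=13  P2=23
Turnaround (C−A): P0=3  P1=11  P2=21
Finish order: P0 → P1 → P2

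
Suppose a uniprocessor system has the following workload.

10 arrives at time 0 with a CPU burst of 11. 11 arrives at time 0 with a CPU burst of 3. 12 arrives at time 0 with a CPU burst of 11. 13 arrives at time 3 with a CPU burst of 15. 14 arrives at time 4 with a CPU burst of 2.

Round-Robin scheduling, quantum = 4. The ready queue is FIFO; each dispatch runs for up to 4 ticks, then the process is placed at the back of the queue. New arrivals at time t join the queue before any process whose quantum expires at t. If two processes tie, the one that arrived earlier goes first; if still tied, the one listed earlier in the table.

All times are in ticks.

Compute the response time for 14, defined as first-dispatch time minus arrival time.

11

Schedule: | 10 0-4 | 11 4-7 | 12 7-11 | 13 11-15 | 14 15-17 | 10 17-21 | 12 21-25 | 13 25-29 | 10 29-32 | 12 32-35 | 13 35-42 |
Completion: 10=32  11=7  12=35  13=42  14=17
Response(14) = first start − arrival = 15 − 4 = 11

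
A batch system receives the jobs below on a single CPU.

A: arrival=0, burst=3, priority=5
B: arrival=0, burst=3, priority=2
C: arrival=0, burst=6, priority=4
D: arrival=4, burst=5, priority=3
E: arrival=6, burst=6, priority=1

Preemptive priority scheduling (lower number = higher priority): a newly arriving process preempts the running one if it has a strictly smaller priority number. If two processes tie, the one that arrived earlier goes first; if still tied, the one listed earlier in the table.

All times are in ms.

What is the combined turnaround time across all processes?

Schedule: | B 0-3 | C 3-4 | D 4-6 | E 6-12 | D 12-15 | C 15-20 | A 20-23 |
Completion: A=23  B=3  C=20  D=15  E=12
Turnaround (C−A): A=23  B=3  C=20  D=11  E=6
Turnaround = completion − arrival: A=23, B=3, C=20, D=11, E=6
Total turnaround = 23 + 3 + 20 + 11 + 6 = 63

63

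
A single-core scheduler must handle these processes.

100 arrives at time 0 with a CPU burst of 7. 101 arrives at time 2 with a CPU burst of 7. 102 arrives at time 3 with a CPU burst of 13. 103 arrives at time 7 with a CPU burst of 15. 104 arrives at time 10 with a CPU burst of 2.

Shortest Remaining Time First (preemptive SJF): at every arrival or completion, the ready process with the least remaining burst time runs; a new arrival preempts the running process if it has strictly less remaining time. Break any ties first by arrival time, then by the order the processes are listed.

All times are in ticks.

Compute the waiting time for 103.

Timeline: | 100 0-7 | 101 7-10 | 104 10-12 | 101 12-16 | 102 16-29 | 103 29-44 |
Completion: 100=7  101=16  102=29  103=44  104=12
Turnaround (C−A): 100=7  101=14  102=26  103=37  104=2
Waiting(103) = turnaround − burst = 37 − 15 = 22

22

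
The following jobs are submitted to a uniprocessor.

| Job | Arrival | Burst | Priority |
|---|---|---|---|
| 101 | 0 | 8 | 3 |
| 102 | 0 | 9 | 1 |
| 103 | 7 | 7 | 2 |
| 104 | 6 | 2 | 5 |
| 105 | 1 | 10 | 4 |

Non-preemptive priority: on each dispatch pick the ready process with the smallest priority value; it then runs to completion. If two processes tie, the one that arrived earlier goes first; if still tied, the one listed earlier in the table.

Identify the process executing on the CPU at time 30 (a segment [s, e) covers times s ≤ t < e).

105

Gantt: | 102 0-9 | 103 9-16 | 101 16-24 | 105 24-34 | 104 34-36 |
Completion: 101=24  102=9  103=16  104=36  105=34
Turnaround (C−A): 101=24  102=9  103=9  104=30  105=33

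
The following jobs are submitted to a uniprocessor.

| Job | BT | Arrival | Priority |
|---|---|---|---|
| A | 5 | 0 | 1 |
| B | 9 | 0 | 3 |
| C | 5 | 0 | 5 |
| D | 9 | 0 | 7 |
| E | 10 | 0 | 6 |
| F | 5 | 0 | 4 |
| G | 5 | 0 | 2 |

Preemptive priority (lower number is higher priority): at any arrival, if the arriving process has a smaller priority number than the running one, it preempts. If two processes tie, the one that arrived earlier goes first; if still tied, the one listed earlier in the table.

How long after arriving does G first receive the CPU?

5

Schedule: | A 0-5 | G 5-10 | B 10-19 | F 19-24 | C 24-29 | E 29-39 | D 39-48 |
Completion: A=5  B=19  C=29  D=48  E=39  F=24  G=10
Turnaround (C−A): A=5  B=19  C=29  D=48  E=39  F=24  G=10
Response(G) = first start − arrival = 5 − 0 = 5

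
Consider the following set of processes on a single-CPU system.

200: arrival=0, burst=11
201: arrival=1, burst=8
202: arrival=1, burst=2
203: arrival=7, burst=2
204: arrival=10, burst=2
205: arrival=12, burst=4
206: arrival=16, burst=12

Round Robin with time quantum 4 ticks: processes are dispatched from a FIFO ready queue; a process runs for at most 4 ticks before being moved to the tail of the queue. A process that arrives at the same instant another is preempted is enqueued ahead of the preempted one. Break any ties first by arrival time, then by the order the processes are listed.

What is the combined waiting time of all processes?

Schedule: | 200 0-4 | 201 4-8 | 202 8-10 | 200 10-14 | 203 14-16 | 201 16-20 | 204 20-22 | 205 22-26 | 200 26-29 | 206 29-41 |
Completion: 200=29  201=20  202=10  203=16  204=22  205=26  206=41
Waiting = turnaround − burst: 200=18, 201=11, 202=7, 203=7, 204=10, 205=10, 206=13
Total waiting = 18 + 11 + 7 + 7 + 10 + 10 + 13 = 76

76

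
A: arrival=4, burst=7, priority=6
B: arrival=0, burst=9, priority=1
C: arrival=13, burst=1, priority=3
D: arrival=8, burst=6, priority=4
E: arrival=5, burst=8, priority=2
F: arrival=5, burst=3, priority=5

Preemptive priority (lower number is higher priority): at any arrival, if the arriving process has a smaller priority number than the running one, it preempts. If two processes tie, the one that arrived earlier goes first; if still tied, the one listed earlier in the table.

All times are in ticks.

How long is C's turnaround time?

Schedule: | B 0-9 | E 9-17 | C 17-18 | D 18-24 | F 24-27 | A 27-34 |
Completion: A=34  B=9  C=18  D=24  E=17  F=27
Turnaround (C−A): A=30  B=9  C=5  D=16  E=12  F=22
Turnaround(C) = completion − arrival = 18 − 13 = 5

5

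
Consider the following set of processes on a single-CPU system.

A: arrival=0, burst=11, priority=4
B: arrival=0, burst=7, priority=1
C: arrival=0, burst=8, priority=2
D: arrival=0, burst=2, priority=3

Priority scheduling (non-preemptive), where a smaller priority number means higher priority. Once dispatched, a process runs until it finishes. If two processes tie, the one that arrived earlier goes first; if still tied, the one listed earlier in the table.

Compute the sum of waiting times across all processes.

Timeline: | B 0-7 | C 7-15 | D 15-17 | A 17-28 |
Completion: A=28  B=7  C=15  D=17
Waiting = turnaround − burst: A=17, B=0, C=7, D=15
Total waiting = 17 + 0 + 7 + 15 = 39

39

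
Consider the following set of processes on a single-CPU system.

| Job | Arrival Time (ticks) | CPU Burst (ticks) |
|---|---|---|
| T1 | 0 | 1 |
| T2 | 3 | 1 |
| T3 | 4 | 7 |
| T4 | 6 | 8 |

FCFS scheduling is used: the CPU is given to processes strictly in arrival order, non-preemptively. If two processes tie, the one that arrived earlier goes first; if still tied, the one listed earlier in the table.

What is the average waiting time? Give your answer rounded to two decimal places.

1.25

Gantt: | T1 0-1 | idle 1-3 | T2 3-4 | T3 4-11 | T4 11-19 |
Completion: T1=1  T2=4  T3=11  T4=19
Waiting times: T1=0, T2=0, T3=0, T4=5
Average waiting = (0+0+0+5) / 4 = 5/4 = 1.25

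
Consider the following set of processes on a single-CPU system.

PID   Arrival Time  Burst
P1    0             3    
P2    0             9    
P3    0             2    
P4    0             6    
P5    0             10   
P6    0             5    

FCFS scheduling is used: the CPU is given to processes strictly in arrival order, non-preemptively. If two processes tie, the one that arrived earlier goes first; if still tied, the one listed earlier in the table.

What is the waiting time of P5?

20

Schedule: | P1 0-3 | P2 3-12 | P3 12-14 | P4 14-20 | P5 20-30 | P6 30-35 |
Completion: P1=3  P2=12  P3=14  P4=20  P5=30  P6=35
Waiting(P5) = turnaround − burst = 30 − 10 = 20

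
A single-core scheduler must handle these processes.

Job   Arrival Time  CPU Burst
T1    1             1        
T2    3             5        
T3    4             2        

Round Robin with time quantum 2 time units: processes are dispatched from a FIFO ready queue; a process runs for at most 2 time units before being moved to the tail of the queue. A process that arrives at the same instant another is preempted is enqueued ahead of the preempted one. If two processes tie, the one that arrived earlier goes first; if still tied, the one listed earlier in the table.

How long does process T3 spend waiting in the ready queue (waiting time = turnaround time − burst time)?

Timeline: | idle 0-1 | T1 1-2 | idle 2-3 | T2 3-5 | T3 5-7 | T2 7-10 |
Completion: T1=2  T2=10  T3=7
Turnaround (C−A): T1=1  T2=7  T3=3
Waiting(T3) = turnaround − burst = 3 − 2 = 1

1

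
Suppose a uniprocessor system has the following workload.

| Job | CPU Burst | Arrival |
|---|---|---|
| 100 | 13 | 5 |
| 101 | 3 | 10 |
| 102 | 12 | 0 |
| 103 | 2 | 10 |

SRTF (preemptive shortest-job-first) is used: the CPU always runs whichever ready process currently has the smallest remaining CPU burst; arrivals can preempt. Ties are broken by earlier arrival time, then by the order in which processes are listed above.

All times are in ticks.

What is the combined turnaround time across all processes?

Schedule: | 102 0-12 | 103 12-14 | 101 14-17 | 100 17-30 |
Completion: 100=30  101=17  102=12  103=14
Turnaround = completion − arrival: 100=25, 101=7, 102=12, 103=4
Total turnaround = 25 + 7 + 12 + 4 = 48

48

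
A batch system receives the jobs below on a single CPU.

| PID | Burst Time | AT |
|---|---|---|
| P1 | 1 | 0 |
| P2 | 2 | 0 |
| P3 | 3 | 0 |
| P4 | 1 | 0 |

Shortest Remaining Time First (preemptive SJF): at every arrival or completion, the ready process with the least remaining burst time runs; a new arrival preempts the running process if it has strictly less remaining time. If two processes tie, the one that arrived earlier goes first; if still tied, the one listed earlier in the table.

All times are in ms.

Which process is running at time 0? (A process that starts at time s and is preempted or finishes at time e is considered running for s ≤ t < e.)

P1

Schedule: | P1 0-1 | P4 1-2 | P2 2-4 | P3 4-7 |
Completion: P1=1  P2=4  P3=7  P4=2
Turnaround (C−A): P1=1  P2=4  P3=7  P4=2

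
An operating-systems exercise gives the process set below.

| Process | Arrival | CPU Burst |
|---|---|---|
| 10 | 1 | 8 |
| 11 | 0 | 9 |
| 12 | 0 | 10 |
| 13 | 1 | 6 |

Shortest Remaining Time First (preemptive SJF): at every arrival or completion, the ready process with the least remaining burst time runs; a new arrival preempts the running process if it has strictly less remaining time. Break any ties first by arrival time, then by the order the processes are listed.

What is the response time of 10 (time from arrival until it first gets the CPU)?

14

Gantt: | 11 0-1 | 13 1-7 | 11 7-15 | 10 15-23 | 12 23-33 |
Completion: 10=23  11=15  12=33  13=7
Turnaround (C−A): 10=22  11=15  12=33  13=6
Response(10) = first start − arrival = 15 − 1 = 14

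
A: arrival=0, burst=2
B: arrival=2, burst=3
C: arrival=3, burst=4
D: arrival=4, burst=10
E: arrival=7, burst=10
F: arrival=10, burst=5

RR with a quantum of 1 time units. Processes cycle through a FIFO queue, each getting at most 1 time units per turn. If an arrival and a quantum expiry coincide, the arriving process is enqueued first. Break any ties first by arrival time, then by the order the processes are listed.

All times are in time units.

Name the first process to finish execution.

A

Gantt: | A 0-2 | B 2-3 | C 3-4 | B 4-5 | D 5-6 | C 6-7 | B 7-8 | D 8-9 | E 9-10 | C 10-11 | D 11-12 | F 12-13 | E 13-14 | C 14-15 | D 15-16 | F 16-17 | E 17-18 | D 18-19 | F 19-20 | E 20-21 | D 21-22 | F 22-23 | E 23-24 | D 24-25 | F 25-26 | E 26-27 | D 27-28 | E 28-29 | D 29-30 | E 30-31 | D 31-32 | E 32-34 |
Completion: A=2  B=8  C=15  D=32  E=34  F=26
Finish order: A → B → C → F → D → E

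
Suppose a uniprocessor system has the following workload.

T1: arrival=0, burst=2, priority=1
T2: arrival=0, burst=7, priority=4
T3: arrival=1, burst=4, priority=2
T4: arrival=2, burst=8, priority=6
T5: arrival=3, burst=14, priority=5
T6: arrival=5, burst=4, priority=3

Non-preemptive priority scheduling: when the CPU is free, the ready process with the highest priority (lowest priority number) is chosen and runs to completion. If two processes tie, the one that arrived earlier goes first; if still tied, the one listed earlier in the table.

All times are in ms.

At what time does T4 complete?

Timeline: | T1 0-2 | T3 2-6 | T6 6-10 | T2 10-17 | T5 17-31 | T4 31-39 |
Completion: T1=2  T2=17  T3=6  T4=39  T5=31  T6=10
Turnaround (C−A): T1=2  T2=17  T3=5  T4=37  T5=28  T6=5

39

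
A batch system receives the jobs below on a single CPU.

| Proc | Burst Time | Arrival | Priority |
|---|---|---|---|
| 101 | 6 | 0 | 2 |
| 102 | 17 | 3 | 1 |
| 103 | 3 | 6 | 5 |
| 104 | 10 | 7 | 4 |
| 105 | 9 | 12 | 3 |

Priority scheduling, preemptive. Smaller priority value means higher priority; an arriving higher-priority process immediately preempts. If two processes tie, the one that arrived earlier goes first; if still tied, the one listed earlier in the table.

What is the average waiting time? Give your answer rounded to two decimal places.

Timeline: | 101 0-3 | 102 3-20 | 101 20-23 | 105 23-32 | 104 32-42 | 103 42-45 |
Completion: 101=23  102=20  103=45  104=42  105=32
Waiting times: 101=17, 102=0, 103=36, 104=25, 105=11
Average waiting = (17+0+36+25+11) / 5 = 89/5 = 17.80

17.80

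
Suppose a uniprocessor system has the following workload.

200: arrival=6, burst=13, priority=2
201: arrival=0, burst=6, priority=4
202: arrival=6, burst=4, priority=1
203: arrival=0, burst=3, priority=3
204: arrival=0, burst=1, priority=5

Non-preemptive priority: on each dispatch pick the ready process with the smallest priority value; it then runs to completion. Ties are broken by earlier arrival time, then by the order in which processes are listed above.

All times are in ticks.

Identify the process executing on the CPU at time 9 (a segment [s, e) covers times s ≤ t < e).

Timeline: | 203 0-3 | 201 3-9 | 202 9-13 | 200 13-26 | 204 26-27 |
Completion: 200=26  201=9  202=13  203=3  204=27
Turnaround (C−A): 200=20  201=9  202=7  203=3  204=27

202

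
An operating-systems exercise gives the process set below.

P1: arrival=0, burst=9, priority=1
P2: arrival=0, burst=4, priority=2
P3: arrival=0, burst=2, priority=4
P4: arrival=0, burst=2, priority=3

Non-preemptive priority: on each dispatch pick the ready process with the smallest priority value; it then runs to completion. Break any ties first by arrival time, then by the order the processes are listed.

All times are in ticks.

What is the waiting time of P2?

9

Gantt: | P1 0-9 | P2 9-13 | P4 13-15 | P3 15-17 |
Completion: P1=9  P2=13  P3=17  P4=15
Waiting(P2) = turnaround − burst = 13 − 4 = 9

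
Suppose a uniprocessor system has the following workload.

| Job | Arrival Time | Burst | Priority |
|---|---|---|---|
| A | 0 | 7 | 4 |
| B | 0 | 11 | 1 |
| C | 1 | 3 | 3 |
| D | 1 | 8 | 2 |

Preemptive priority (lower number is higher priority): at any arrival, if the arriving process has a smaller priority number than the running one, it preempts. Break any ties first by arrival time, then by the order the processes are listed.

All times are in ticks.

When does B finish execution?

Schedule: | B 0-11 | D 11-19 | C 19-22 | A 22-29 |
Completion: A=29  B=11  C=22  D=19

11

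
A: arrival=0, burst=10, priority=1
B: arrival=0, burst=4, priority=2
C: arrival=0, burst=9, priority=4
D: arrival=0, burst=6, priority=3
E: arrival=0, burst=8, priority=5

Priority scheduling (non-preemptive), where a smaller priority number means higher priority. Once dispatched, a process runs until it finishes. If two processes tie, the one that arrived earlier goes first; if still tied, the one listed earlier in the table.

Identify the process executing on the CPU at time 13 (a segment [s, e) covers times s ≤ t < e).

B

Schedule: | A 0-10 | B 10-14 | D 14-20 | C 20-29 | E 29-37 |
Completion: A=10  B=14  C=29  D=20  E=37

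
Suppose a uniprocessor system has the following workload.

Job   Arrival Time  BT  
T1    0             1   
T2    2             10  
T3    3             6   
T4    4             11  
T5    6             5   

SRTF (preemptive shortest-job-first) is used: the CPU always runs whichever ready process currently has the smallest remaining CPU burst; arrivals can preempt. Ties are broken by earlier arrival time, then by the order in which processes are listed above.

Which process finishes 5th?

T4

Timeline: | T1 0-1 | idle 1-2 | T2 2-3 | T3 3-9 | T5 9-14 | T2 14-23 | T4 23-34 |
Completion: T1=1  T2=23  T3=9  T4=34  T5=14
Finish order: T1 → T3 → T5 → T2 → T4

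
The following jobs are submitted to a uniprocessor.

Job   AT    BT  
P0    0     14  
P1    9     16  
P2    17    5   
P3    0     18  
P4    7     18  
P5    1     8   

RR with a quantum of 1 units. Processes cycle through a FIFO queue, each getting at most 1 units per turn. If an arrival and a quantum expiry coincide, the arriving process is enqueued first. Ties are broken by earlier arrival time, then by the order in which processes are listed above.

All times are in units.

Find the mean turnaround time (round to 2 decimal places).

Timeline: | P0 0-1 | P3 1-2 | P5 2-3 | P0 3-4 | P3 4-5 | P5 5-6 | P0 6-7 | P3 7-8 | P5 8-9 | P4 9-10 | P0 10-11 | P3 11-12 | P1 12-13 | P5 13-14 | P4 14-15 | P0 15-16 | P3 16-17 | P1 17-18 | P5 18-19 | P4 19-20 | P0 20-21 | P2 21-22 | P3 22-23 | P1 23-24 | P5 24-25 | P4 25-26 | P0 26-27 | P2 27-28 | P3 28-29 | P1 29-30 | P5 30-31 | P4 31-32 | P0 32-33 | P2 33-34 | P3 34-35 | P1 35-36 | P5 36-37 | P4 37-38 | P0 38-39 | P2 39-40 | P3 40-41 | P1 41-42 | P4 42-43 | P0 43-44 | P2 44-45 | P3 45-46 | P1 46-47 | P4 47-48 | P0 48-49 | P3 49-50 | P1 50-51 | P4 51-52 | P0 52-53 | P3 53-54 | P1 54-55 | P4 55-56 | P0 56-57 | P3 57-58 | P1 58-59 | P4 59-60 | P0 60-61 | P3 61-62 | P1 62-63 | P4 63-64 | P3 64-65 | P1 65-66 | P4 66-67 | P3 67-68 | P1 68-69 | P4 69-70 | P3 70-71 | P1 71-72 | P4 72-73 | P3 73-74 | P1 74-75 | P4 75-76 | P1 76-77 | P4 77-79 |
Completion: P0=61  P1=77  P2=45  P3=74  P4=79  P5=37
Turnaround (C−A): P0=61  P1=68  P2=28  P3=74  P4=72  P5=36
Turnaround times: P0=61, P1=68, P2=28, P3=74, P4=72, P5=36
Average turnaround = (61+68+28+74+72+36) / 6 = 339/6 = 56.50

56.50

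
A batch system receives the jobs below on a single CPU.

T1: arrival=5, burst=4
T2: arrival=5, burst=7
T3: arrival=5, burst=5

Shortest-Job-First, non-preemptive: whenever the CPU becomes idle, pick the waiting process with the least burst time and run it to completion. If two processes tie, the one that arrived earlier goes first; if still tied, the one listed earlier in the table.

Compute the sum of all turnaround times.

29

Schedule: | idle 0-5 | T1 5-9 | T3 9-14 | T2 14-21 |
Completion: T1=9  T2=21  T3=14
Turnaround (C−A): T1=4  T2=16  T3=9
Turnaround = completion − arrival: T1=4, T2=16, T3=9
Total turnaround = 4 + 16 + 9 = 29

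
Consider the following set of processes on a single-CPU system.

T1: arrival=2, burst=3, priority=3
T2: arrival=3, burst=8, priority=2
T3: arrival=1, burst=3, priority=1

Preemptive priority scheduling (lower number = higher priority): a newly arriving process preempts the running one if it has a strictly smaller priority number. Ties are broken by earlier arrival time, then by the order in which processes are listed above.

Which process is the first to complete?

T3

Gantt: | idle 0-1 | T3 1-4 | T2 4-12 | T1 12-15 |
Completion: T1=15  T2=12  T3=4
Finish order: T3 → T2 → T1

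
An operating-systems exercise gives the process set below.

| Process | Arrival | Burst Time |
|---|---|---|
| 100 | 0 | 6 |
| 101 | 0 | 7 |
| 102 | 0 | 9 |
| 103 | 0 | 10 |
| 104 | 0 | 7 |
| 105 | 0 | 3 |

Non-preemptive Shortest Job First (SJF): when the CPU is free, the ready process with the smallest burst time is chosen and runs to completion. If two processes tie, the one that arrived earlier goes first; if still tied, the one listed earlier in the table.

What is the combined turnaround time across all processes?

Timeline: | 105 0-3 | 100 3-9 | 101 9-16 | 104 16-23 | 102 23-32 | 103 32-42 |
Completion: 100=9  101=16  102=32  103=42  104=23  105=3
Turnaround = completion − arrival: 100=9, 101=16, 102=32, 103=42, 104=23, 105=3
Total turnaround = 9 + 16 + 32 + 42 + 23 + 3 = 125

125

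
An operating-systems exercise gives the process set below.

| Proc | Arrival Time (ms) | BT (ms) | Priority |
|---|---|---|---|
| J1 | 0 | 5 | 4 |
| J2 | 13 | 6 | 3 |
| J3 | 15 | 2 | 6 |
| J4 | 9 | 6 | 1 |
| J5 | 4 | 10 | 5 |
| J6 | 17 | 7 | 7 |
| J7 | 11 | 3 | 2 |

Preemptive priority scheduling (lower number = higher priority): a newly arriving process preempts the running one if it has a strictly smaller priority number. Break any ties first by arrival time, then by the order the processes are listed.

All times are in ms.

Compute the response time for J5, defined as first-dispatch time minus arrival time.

Timeline: | J1 0-5 | J5 5-9 | J4 9-15 | J7 15-18 | J2 18-24 | J5 24-30 | J3 30-32 | J6 32-39 |
Completion: J1=5  J2=24  J3=32  J4=15  J5=30  J6=39  J7=18
Response(J5) = first start − arrival = 5 − 4 = 1

1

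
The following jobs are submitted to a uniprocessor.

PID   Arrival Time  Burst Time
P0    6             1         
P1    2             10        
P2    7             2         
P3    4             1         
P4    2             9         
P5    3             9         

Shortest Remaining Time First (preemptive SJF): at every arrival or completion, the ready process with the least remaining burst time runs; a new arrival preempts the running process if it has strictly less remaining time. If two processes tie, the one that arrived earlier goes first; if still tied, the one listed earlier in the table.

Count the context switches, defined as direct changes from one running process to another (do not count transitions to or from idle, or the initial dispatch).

Gantt: | idle 0-2 | P4 2-4 | P3 4-5 | P4 5-6 | P0 6-7 | P2 7-9 | P4 9-15 | P5 15-24 | P1 24-34 |
Completion: P0=7  P1=34  P2=9  P3=5  P4=15  P5=24
Turnaround (C−A): P0=1  P1=32  P2=2  P3=1  P4=13  P5=21

7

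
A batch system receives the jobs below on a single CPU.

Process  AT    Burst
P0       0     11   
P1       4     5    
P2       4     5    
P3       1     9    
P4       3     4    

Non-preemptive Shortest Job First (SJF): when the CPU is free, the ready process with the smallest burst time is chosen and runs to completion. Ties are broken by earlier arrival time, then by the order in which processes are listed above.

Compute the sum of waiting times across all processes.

Gantt: | P0 0-11 | P4 11-15 | P1 15-20 | P2 20-25 | P3 25-34 |
Completion: P0=11  P1=20  P2=25  P3=34  P4=15
Waiting = turnaround − burst: P0=0, P1=11, P2=16, P3=24, P4=8
Total waiting = 0 + 11 + 16 + 24 + 8 = 59

59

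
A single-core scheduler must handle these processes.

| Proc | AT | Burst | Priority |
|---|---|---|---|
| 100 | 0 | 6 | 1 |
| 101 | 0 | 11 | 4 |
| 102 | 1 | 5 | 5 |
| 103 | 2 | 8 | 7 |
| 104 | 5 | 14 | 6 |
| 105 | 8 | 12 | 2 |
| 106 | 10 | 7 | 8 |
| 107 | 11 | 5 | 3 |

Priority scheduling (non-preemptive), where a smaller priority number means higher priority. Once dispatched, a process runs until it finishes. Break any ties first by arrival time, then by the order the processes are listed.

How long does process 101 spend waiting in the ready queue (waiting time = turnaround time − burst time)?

6

Gantt: | 100 0-6 | 101 6-17 | 105 17-29 | 107 29-34 | 102 34-39 | 104 39-53 | 103 53-61 | 106 61-68 |
Completion: 100=6  101=17  102=39  103=61  104=53  105=29  106=68  107=34
Waiting(101) = turnaround − burst = 17 − 11 = 6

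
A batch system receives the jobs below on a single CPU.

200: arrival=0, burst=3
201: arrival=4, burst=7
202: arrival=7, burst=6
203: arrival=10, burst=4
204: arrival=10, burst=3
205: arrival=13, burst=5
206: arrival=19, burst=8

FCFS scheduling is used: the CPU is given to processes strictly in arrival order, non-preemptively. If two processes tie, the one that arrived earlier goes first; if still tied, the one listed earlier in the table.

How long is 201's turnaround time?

Gantt: | 200 0-3 | idle 3-4 | 201 4-11 | 202 11-17 | 203 17-21 | 204 21-24 | 205 24-29 | 206 29-37 |
Completion: 200=3  201=11  202=17  203=21  204=24  205=29  206=37
Turnaround(201) = completion − arrival = 11 − 4 = 7

7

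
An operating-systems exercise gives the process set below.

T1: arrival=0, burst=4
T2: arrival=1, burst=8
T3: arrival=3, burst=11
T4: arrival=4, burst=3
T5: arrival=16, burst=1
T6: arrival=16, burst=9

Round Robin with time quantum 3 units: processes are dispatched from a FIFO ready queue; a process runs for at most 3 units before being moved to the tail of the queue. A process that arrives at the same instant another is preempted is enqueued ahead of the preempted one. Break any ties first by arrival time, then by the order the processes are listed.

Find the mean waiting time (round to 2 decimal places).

10.17

Timeline: | T1 0-3 | T2 3-6 | T3 6-9 | T1 9-10 | T4 10-13 | T2 13-16 | T3 16-19 | T5 19-20 | T6 20-23 | T2 23-25 | T3 25-28 | T6 28-31 | T3 31-33 | T6 33-36 |
Completion: T1=10  T2=25  T3=33  T4=13  T5=20  T6=36
Waiting times: T1=6, T2=16, T3=19, T4=6, T5=3, T6=11
Average waiting = (6+16+19+6+3+11) / 6 = 61/6 = 10.17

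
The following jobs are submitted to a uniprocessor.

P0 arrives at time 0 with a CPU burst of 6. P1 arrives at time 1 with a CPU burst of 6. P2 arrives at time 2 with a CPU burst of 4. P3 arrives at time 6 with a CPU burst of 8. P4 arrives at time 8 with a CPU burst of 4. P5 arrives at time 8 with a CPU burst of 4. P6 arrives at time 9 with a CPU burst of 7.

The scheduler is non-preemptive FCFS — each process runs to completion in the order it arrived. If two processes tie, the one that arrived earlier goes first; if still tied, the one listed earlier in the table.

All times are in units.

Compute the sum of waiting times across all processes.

Timeline: | P0 0-6 | P1 6-12 | P2 12-16 | P3 16-24 | P4 24-28 | P5 28-32 | P6 32-39 |
Completion: P0=6  P1=12  P2=16  P3=24  P4=28  P5=32  P6=39
Turnaround (C−A): P0=6  P1=11  P2=14  P3=18  P4=20  P5=24  P6=30
Waiting = turnaround − burst: P0=0, P1=5, P2=10, P3=10, P4=16, P5=20, P6=23
Total waiting = 0 + 5 + 10 + 10 + 16 + 20 + 23 = 84

84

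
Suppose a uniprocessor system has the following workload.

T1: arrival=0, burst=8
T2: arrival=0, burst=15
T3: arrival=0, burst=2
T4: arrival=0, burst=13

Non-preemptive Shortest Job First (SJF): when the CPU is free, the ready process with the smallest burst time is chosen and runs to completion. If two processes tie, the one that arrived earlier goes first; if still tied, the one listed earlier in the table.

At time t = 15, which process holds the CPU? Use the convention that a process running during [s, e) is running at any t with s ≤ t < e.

T4

Schedule: | T3 0-2 | T1 2-10 | T4 10-23 | T2 23-38 |
Completion: T1=10  T2=38  T3=2  T4=23
Turnaround (C−A): T1=10  T2=38  T3=2  T4=23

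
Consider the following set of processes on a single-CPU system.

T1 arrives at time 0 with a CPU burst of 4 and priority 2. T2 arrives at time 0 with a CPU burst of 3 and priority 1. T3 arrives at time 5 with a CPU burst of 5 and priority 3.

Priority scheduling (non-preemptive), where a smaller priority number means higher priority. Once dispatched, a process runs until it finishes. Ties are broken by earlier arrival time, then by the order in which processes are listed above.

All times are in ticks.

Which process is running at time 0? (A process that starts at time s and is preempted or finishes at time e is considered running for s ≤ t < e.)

Schedule: | T2 0-3 | T1 3-7 | T3 7-12 |
Completion: T1=7  T2=3  T3=12
Turnaround (C−A): T1=7  T2=3  T3=7

T2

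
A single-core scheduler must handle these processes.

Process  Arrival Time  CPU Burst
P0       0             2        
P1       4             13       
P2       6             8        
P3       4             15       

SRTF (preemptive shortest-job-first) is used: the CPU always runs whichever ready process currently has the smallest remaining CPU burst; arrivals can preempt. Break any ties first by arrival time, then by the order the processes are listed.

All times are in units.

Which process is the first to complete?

P0

Timeline: | P0 0-2 | idle 2-4 | P1 4-6 | P2 6-14 | P1 14-25 | P3 25-40 |
Completion: P0=2  P1=25  P2=14  P3=40
Turnaround (C−A): P0=2  P1=21  P2=8  P3=36
Finish order: P0 → P2 → P1 → P3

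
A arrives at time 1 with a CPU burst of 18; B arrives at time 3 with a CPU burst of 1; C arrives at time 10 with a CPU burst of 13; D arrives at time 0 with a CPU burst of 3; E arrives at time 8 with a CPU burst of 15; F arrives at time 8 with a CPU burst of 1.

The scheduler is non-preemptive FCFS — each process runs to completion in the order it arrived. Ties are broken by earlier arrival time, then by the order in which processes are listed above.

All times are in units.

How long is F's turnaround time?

30

Schedule: | D 0-3 | A 3-21 | B 21-22 | E 22-37 | F 37-38 | C 38-51 |
Completion: A=21  B=22  C=51  D=3  E=37  F=38
Turnaround(F) = completion − arrival = 38 − 8 = 30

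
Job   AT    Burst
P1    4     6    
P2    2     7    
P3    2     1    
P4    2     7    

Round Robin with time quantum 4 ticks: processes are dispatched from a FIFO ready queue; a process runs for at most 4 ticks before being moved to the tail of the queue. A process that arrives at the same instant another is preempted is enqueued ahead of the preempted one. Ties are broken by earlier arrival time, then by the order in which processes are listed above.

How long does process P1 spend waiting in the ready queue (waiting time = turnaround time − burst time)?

13

Timeline: | idle 0-2 | P2 2-6 | P3 6-7 | P4 7-11 | P1 11-15 | P2 15-18 | P4 18-21 | P1 21-23 |
Completion: P1=23  P2=18  P3=7  P4=21
Waiting(P1) = turnaround − burst = 19 − 6 = 13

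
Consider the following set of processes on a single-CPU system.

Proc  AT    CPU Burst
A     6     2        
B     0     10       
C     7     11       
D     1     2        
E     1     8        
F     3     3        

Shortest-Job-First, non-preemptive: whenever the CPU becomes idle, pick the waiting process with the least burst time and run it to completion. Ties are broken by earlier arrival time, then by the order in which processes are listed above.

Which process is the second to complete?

Gantt: | B 0-10 | D 10-12 | A 12-14 | F 14-17 | E 17-25 | C 25-36 |
Completion: A=14  B=10  C=36  D=12  E=25  F=17
Turnaround (C−A): A=8  B=10  C=29  D=11  E=24  F=14
Finish order: B → D → A → F → E → C

D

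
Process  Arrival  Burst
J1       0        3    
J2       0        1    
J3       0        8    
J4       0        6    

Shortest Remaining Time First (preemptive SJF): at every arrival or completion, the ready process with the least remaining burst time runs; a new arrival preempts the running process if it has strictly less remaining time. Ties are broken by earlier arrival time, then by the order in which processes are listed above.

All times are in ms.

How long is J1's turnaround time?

Gantt: | J2 0-1 | J1 1-4 | J4 4-10 | J3 10-18 |
Completion: J1=4  J2=1  J3=18  J4=10
Turnaround(J1) = completion − arrival = 4 − 0 = 4

4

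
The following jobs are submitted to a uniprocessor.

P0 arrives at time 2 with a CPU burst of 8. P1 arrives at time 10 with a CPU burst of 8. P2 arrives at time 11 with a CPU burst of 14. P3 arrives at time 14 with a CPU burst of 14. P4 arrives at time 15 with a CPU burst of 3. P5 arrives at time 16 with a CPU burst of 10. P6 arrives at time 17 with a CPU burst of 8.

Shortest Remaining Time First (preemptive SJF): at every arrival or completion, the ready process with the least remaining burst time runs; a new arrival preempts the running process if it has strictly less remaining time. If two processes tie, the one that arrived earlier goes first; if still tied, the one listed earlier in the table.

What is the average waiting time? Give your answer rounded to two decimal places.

12.43

Gantt: | idle 0-2 | P0 2-10 | P1 10-18 | P4 18-21 | P6 21-29 | P5 29-39 | P2 39-53 | P3 53-67 |
Completion: P0=10  P1=18  P2=53  P3=67  P4=21  P5=39  P6=29
Turnaround (C−A): P0=8  P1=8  P2=42  P3=53  P4=6  P5=23  P6=12
Waiting times: P0=0, P1=0, P2=28, P3=39, P4=3, P5=13, P6=4
Average waiting = (0+0+28+39+3+13+4) / 7 = 87/7 = 12.43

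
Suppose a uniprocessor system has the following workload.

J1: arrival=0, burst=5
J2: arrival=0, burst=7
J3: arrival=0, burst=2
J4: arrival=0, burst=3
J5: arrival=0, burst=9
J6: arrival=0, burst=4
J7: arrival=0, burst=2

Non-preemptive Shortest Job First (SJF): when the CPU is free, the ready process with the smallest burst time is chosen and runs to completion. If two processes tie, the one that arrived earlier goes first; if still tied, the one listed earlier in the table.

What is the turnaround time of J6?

Gantt: | J3 0-2 | J7 2-4 | J4 4-7 | J6 7-11 | J1 11-16 | J2 16-23 | J5 23-32 |
Completion: J1=16  J2=23  J3=2  J4=7  J5=32  J6=11  J7=4
Turnaround(J6) = completion − arrival = 11 − 0 = 11

11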